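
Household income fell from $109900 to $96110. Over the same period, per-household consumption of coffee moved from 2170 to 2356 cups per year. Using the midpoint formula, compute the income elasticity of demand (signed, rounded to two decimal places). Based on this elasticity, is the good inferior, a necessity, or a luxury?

%ΔQ = (2356 − 2170)/[( 2170 + 2356)/2] = 186/2263 = 0.082191…
%ΔIncome = (96110 − 109900)/[( 109900 + 96110)/2] = -13790/103005 = -0.133876…
E_income = (186/2263) / (-13790/103005) = -0.6139…
E_income < 0 ⇒ inferior good.

-0.61; inferior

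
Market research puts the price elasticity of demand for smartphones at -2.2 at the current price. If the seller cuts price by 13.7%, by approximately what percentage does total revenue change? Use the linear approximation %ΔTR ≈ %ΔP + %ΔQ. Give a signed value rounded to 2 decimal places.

%ΔQ ≈ Ed × %ΔP = (-2.2) × (-13.7%) = +30.1400%
%ΔTR ≈ %ΔP + %ΔQ = (-13.7%) + (+30.1400%) = +16.4400%

+16.44%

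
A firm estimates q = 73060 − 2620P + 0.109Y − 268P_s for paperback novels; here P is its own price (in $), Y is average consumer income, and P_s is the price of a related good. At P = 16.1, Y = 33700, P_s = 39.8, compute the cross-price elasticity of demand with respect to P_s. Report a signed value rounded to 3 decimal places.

-0.447

At the given values, q = 73060 − 2620(16.1) + 0.109(33700) − 268(39.8) = 23884.9.
∂q/∂P_s = -268.
E = (-268) × (39.8/23884.9) = -0.44657…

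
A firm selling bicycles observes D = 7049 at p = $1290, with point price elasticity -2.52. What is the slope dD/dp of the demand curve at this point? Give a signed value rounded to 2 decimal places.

-13.77

Ed = (dD/dp)·(p/D) ⇒ dD/dp = Ed·D/p = (-2.52)·7049/1290 = -13.7701…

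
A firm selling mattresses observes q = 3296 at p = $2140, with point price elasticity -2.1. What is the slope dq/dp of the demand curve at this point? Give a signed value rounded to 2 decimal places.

-3.23

Ed = (dq/dp)·(p/q) ⇒ dq/dp = Ed·q/p = (-2.1)·3296/2140 = -3.2343…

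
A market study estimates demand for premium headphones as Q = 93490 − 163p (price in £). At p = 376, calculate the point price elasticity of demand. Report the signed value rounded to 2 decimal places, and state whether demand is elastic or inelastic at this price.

-1.90; elastic

dQ/dp = −163. At p = 376, Q = 93490 − 163(376) = 32202.
Ed = (dQ/dp)·(p/Q) = −163 × (376/32202) = -1.9032…
|Ed| = 1.90 > 1, so demand is elastic.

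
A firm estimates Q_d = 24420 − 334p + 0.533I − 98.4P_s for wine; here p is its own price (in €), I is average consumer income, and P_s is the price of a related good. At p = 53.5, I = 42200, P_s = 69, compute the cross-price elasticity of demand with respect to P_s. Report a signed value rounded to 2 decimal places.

At the given values, Q_d = 24420 − 334(53.5) + 0.533(42200) − 98.4(69) = 22254.
∂Q_d/∂P_s = -98.4.
E = (-98.4) × (69/22254) = -0.3050…

-0.31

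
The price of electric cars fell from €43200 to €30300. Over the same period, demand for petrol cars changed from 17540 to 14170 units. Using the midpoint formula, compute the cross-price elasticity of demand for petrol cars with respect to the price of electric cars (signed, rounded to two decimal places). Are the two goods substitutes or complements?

0.61; substitutes

%ΔQ_{petrol cars} = (14170 − 17540)/avg = -3370/15855 = -0.212551…
%ΔP_{electric cars} = (30300 − 43200)/avg = -12900/36750 = -0.351020…
E_cross = (-3370/15855) / (-12900/36750) = 0.6055…
E_cross > 0 ⇒ the goods are substitutes.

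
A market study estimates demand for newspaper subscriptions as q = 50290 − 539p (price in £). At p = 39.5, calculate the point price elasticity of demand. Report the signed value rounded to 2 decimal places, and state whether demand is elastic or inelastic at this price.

dq/dp = −539. At p = 39.5, q = 50290 − 539(39.5) = 28999.5.
Ed = (dq/dp)·(p/q) = −539 × (39.5/28999.5) = -0.7341…
|Ed| = 0.73 < 1, so demand is inelastic.

-0.73; inelastic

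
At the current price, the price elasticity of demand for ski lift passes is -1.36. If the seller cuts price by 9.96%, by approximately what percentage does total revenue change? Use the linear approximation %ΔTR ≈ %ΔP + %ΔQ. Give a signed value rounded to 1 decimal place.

+3.6%

%ΔQ ≈ Ed × %ΔP = (-1.36) × (-9.96%) = +13.5456%
%ΔTR ≈ %ΔP + %ΔQ = (-9.96%) + (+13.5456%) = +3.5856%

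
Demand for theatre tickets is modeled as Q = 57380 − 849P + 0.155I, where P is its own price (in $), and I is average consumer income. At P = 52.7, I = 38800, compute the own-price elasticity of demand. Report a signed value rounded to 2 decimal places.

-2.40

At the given values, Q = 57380 − 849(52.7) + 0.155(38800) = 18651.7.
∂Q/∂P = −849.
E = (-849) × (52.7/18651.7) = -2.3988…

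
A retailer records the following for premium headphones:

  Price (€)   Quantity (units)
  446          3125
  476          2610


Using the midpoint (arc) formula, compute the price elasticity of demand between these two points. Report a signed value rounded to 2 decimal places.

%ΔQ = (2610 − 3125) / [(3125 + 2610)/2] = -515/2867.5 = -0.179598…
%ΔP = (476 − 446) / [(446 + 476)/2] = 30/461 = 0.065075…
Arc Ed = %ΔQ / %ΔP = (-515/2867.5) / (30/461) = -2.7598…

-2.76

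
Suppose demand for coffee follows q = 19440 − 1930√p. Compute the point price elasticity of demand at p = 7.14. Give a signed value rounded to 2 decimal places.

dq/dp = −1930/(2√p) = -361.142. At p = 7.14, q = 14282.9.
Ed = (dq/dp)·(p/q) = (-361.142) × (7.14/14282.9) = -0.1805…

-0.18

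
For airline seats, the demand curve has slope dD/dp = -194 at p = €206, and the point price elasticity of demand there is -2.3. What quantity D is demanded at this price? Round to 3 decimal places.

17375.652

Ed = (dD/dp)·(p/D) ⇒ D = (dD/dp)·p/Ed = (-194)·206/(-2.3) = 17375.65217…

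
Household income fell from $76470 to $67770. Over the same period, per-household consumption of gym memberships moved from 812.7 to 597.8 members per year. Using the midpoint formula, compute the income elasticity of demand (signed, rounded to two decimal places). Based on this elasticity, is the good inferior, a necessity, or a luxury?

%ΔQ = (597.8 − 812.7)/[( 812.7 + 597.8)/2] = -214.9/705.25 = -0.304714…
%ΔIncome = (67770 − 76470)/[( 76470 + 67770)/2] = -8700/72120 = -0.120632…
E_income = (-214.9/705.25) / (-8700/72120) = 2.5259…
E_income > 1 ⇒ normal good, luxury.

2.53; luxury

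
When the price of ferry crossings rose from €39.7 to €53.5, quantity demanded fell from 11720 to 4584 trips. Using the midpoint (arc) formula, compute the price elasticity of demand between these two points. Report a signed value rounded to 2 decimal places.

-2.96

%ΔQ = (4584 − 11720) / [(11720 + 4584)/2] = -7136/8152 = -0.875368…
%ΔP = (53.5 − 39.7) / [(39.7 + 53.5)/2] = 13.8/46.6 = 0.296137…
Arc Ed = %ΔQ / %ΔP = (-7136/8152) / (13.8/46.6) = -2.9559…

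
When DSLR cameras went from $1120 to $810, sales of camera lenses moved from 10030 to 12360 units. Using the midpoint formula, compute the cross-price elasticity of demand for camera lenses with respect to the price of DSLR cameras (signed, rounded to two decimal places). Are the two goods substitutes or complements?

%ΔQ_{camera lenses} = (12360 − 10030)/avg = 2330/11195 = 0.208128…
%ΔP_{DSLR cameras} = (810 − 1120)/avg = -310/965 = -0.321243…
E_cross = (2330/11195) / (-310/965) = -0.6478…
E_cross < 0 ⇒ the goods are complements.

-0.65; complements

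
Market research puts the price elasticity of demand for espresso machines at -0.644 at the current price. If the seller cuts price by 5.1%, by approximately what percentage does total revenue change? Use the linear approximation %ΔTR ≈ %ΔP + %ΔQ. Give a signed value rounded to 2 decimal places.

%ΔQ ≈ Ed × %ΔP = (-0.644) × (-5.1%) = +3.2844%
%ΔTR ≈ %ΔP + %ΔQ = (-5.1%) + (+3.2844%) = -1.8156%

-1.82%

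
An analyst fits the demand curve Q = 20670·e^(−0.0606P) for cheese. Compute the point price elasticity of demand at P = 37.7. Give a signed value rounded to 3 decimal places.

dQ/dP = −0.0606·Q = -127.531. At P = 37.7, Q = 2104.47.
Ed = (dQ/dP)·(P/Q) = (-127.531) × (37.7/2104.47) = -2.28462

-2.285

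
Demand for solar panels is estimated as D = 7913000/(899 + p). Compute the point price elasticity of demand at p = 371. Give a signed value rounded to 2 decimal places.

dD/dp = −7913000/(899 + p)² = -4.90607. At p = 371, D = 6230.71.
Ed = (dD/dp)·(p/D) = (-4.90607) × (371/6230.71) = -0.2921…

-0.29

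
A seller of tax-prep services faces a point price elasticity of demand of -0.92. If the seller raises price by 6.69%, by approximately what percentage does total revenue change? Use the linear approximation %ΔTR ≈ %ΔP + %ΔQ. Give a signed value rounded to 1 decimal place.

%ΔQ ≈ Ed × %ΔP = (-0.92) × (+6.69%) = -6.1548%
%ΔTR ≈ %ΔP + %ΔQ = (+6.69%) + (-6.1548%) = +0.5352%

+0.5%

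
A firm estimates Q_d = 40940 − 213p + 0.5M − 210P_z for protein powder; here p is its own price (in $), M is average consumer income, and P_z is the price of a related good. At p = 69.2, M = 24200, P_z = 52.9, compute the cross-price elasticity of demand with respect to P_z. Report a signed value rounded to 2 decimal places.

At the given values, Q_d = 40940 − 213(69.2) + 0.5(24200) − 210(52.9) = 27191.4.
∂Q_d/∂P_z = -210.
E = (-210) × (52.9/27191.4) = -0.4085…

-0.41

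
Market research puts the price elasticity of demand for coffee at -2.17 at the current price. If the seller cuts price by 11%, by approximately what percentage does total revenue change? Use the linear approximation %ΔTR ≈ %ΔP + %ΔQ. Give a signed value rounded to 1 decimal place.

%ΔQ ≈ Ed × %ΔP = (-2.17) × (-11%) = +23.8700%
%ΔTR ≈ %ΔP + %ΔQ = (-11%) + (+23.8700%) = +12.8700%

+12.9%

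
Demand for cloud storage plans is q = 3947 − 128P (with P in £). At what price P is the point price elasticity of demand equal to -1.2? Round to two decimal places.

Ed = −128P/(3947 − 128P). Set this equal to -1.2:
128P = 1.2·(3947 − 128P) ⇒ 128P(1 + 1.2) = 1.2·3947
P = 1.2·3947 / (128·2.2) = 16.8196…

16.82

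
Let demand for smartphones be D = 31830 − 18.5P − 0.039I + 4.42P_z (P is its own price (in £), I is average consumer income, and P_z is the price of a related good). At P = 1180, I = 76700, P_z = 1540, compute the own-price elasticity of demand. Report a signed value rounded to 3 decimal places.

At the given values, D = 31830 − 18.5(1180) − 0.039(76700) + 4.42(1540) = 13815.5.
∂D/∂P = −18.5.
E = (-18.5) × (1180/13815.5) = -1.58010…

-1.580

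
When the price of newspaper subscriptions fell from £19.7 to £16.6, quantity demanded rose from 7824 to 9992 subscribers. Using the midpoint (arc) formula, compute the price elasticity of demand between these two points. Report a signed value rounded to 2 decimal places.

-1.42

%ΔQ = (9992 − 7824) / [(7824 + 9992)/2] = 2168/8908 = 0.243376…
%ΔP = (16.6 − 19.7) / [(19.7 + 16.6)/2] = -3.1/18.15 = -0.170798…
Arc Ed = %ΔQ / %ΔP = (2168/8908) / (-3.1/18.15) = -1.4249…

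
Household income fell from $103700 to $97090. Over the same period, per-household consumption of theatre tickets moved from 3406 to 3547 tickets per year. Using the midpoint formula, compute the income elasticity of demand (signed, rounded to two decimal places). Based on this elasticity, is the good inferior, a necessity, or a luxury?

%ΔQ = (3547 − 3406)/[( 3406 + 3547)/2] = 141/3476.5 = 0.040558…
%ΔIncome = (97090 − 103700)/[( 103700 + 97090)/2] = -6610/100395 = -0.065839…
E_income = (141/3476.5) / (-6610/100395) = -0.6160…
E_income < 0 ⇒ inferior good.

-0.62; inferior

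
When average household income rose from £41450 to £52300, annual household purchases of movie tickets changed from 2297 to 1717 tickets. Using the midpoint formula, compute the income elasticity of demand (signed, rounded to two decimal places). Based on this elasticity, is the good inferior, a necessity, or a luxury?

-1.25; inferior

%ΔQ = (1717 − 2297)/[( 2297 + 1717)/2] = -580/2007 = -0.288988…
%ΔIncome = (52300 − 41450)/[( 41450 + 52300)/2] = 10850/46875 = 0.231466…
E_income = (-580/2007) / (10850/46875) = -1.2485…
E_income < 0 ⇒ inferior good.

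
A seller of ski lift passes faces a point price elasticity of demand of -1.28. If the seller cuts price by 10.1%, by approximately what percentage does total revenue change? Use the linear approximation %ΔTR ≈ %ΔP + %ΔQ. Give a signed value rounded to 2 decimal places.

%ΔQ ≈ Ed × %ΔP = (-1.28) × (-10.1%) = +12.9280%
%ΔTR ≈ %ΔP + %ΔQ = (-10.1%) + (+12.9280%) = +2.8280%

+2.83%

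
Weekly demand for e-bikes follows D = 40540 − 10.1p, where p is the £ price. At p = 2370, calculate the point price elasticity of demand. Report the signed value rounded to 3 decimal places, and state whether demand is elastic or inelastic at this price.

-1.442; elastic

dD/dp = −10.1. At p = 2370, D = 40540 − 10.1(2370) = 16603.
Ed = (dD/dp)·(p/D) = −10.1 × (2370/16603) = -1.44172…
|Ed| = 1.442 > 1, so demand is elastic.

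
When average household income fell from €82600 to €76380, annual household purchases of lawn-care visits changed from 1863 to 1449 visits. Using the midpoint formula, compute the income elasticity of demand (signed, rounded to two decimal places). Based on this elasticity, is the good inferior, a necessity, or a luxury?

%ΔQ = (1449 − 1863)/[( 1863 + 1449)/2] = -414/1656 = -0.25
%ΔIncome = (76380 − 82600)/[( 82600 + 76380)/2] = -6220/79490 = -0.078248…
E_income = (-414/1656) / (-6220/79490) = 3.1949…
E_income > 1 ⇒ normal good, luxury.

3.19; luxury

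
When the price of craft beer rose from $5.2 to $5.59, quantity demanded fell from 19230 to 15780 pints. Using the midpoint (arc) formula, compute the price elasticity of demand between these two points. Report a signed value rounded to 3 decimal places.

%ΔQ = (15780 − 19230) / [(19230 + 15780)/2] = -3450/17505 = -0.197086…
%ΔP = (5.59 − 5.2) / [(5.2 + 5.59)/2] = 0.39/5.395 = 0.072289…
Arc Ed = %ΔQ / %ΔP = (-3450/17505) / (0.39/5.395) = -2.72636…

-2.726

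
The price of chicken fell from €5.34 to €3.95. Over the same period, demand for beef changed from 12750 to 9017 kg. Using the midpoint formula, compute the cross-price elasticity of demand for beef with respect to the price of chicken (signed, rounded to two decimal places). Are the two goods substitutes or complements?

%ΔQ_{beef} = (9017 − 12750)/avg = -3733/10883.5 = -0.342996…
%ΔP_{chicken} = (3.95 − 5.34)/avg = -1.39/4.645 = -0.299246…
E_cross = (-3733/10883.5) / (-1.39/4.645) = 1.1461…
E_cross > 0 ⇒ the goods are substitutes.

1.15; substitutes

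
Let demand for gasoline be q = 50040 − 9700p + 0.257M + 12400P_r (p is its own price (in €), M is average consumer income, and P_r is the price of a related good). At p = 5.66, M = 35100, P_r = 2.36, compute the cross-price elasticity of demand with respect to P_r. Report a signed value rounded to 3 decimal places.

At the given values, q = 50040 − 9700(5.66) + 0.257(35100) + 12400(2.36) = 33422.7.
∂q/∂P_r = 12400.
E = (12400) × (2.36/33422.7) = 0.87557…

0.876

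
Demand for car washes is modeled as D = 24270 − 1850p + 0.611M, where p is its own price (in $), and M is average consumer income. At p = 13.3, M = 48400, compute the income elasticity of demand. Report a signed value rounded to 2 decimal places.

At the given values, D = 24270 − 1850(13.3) + 0.611(48400) = 29237.4.
∂D/∂M = 0.611.
E = (0.611) × (48400/29237.4) = 1.0114…

1.01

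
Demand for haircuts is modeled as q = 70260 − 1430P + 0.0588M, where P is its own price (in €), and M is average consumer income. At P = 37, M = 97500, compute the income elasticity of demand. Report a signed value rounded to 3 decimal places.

0.248

At the given values, q = 70260 − 1430(37) + 0.0588(97500) = 23083.
∂q/∂M = 0.0588.
E = (0.0588) × (97500/23083) = 0.24836…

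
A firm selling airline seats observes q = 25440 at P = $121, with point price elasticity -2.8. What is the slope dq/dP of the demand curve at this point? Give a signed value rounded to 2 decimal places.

Ed = (dq/dP)·(P/q) ⇒ dq/dP = Ed·q/P = (-2.8)·25440/121 = -588.6942…

-588.69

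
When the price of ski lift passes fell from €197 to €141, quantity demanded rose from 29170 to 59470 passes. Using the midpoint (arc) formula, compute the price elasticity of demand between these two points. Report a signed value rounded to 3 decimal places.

%ΔQ = (59470 − 29170) / [(29170 + 59470)/2] = 30300/44320 = 0.683664…
%ΔP = (141 − 197) / [(197 + 141)/2] = -56/169 = -0.331360…
Arc Ed = %ΔQ / %ΔP = (30300/44320) / (-56/169) = -2.06320…

-2.063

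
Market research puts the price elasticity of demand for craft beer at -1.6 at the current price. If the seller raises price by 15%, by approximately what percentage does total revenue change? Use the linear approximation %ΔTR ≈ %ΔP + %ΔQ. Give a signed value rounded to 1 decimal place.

%ΔQ ≈ Ed × %ΔP = (-1.6) × (+15%) = -24.0000%
%ΔTR ≈ %ΔP + %ΔQ = (+15%) + (-24.0000%) = -9.0000%

-9.0%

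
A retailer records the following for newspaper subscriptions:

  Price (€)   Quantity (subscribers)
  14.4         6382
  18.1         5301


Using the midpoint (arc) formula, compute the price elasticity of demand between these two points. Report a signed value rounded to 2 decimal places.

%ΔQ = (5301 − 6382) / [(6382 + 5301)/2] = -1081/5841.5 = -0.185055…
%ΔP = (18.1 − 14.4) / [(14.4 + 18.1)/2] = 3.7/16.25 = 0.227692…
Arc Ed = %ΔQ / %ΔP = (-1081/5841.5) / (3.7/16.25) = -0.8127…

-0.81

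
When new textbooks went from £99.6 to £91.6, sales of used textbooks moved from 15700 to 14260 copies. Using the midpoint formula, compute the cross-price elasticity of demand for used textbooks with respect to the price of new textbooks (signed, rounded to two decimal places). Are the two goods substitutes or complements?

1.15; substitutes

%ΔQ_{used textbooks} = (14260 − 15700)/avg = -1440/14980 = -0.096128…
%ΔP_{new textbooks} = (91.6 − 99.6)/avg = -8/95.6 = -0.083682…
E_cross = (-1440/14980) / (-8/95.6) = 1.1487…
E_cross > 0 ⇒ the goods are substitutes.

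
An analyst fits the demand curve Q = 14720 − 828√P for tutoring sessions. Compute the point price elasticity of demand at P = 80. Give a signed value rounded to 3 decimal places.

-0.506

dQ/dP = −828/(2√P) = -46.2866. At P = 80, Q = 7314.14.
Ed = (dQ/dP)·(P/Q) = (-46.2866) × (80/7314.14) = -0.50626…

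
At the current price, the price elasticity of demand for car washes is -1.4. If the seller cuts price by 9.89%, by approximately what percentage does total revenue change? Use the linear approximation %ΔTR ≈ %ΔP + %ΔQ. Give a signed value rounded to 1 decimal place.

%ΔQ ≈ Ed × %ΔP = (-1.4) × (-9.89%) = +13.8460%
%ΔTR ≈ %ΔP + %ΔQ = (-9.89%) + (+13.8460%) = +3.9560%

+4.0%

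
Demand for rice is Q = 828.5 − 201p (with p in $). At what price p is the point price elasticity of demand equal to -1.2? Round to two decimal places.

Ed = −201p/(828.5 − 201p). Set this equal to -1.2:
201p = 1.2·(828.5 − 201p) ⇒ 201p(1 + 1.2) = 1.2·828.5
p = 1.2·828.5 / (201·2.2) = 2.2483…

2.25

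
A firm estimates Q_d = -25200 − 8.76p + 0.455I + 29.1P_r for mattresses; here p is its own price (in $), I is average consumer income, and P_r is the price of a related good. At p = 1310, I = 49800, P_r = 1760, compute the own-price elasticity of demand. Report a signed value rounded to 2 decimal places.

At the given values, Q_d = -25200 − 8.76(1310) + 0.455(49800) + 29.1(1760) = 37199.4.
∂Q_d/∂p = −8.76.
E = (-8.76) × (1310/37199.4) = -0.3084…

-0.31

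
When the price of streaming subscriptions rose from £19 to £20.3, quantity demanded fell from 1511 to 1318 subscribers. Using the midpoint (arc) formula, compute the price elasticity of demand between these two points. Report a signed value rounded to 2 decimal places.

-2.06

%ΔQ = (1318 − 1511) / [(1511 + 1318)/2] = -193/1414.5 = -0.136443…
%ΔP = (20.3 − 19) / [(19 + 20.3)/2] = 1.3/19.65 = 0.066157…
Arc Ed = %ΔQ / %ΔP = (-193/1414.5) / (1.3/19.65) = -2.0624…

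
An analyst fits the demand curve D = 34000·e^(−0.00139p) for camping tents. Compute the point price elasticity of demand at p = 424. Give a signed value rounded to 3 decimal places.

-0.589

dD/dp = −0.00139·D = -26.2143. At p = 424, D = 18859.2.
Ed = (dD/dp)·(p/D) = (-26.2143) × (424/18859.2) = -0.58936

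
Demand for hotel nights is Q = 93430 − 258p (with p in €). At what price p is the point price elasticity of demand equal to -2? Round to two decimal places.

Ed = −258p/(93430 − 258p). Set this equal to -2:
258p = 2·(93430 − 258p) ⇒ 258p(1 + 2) = 2·93430
p = 2·93430 / (258·3) = 241.4211…

241.42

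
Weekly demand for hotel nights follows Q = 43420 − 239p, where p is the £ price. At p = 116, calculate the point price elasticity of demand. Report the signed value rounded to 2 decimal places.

dQ/dp = −239. At p = 116, Q = 43420 − 239(116) = 15696.
Ed = (dQ/dp)·(p/Q) = −239 × (116/15696) = -1.7663…

-1.77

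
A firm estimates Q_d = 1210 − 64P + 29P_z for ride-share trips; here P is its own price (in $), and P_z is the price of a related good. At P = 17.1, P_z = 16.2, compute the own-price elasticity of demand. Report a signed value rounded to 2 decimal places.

At the given values, Q_d = 1210 − 64(17.1) + 29(16.2) = 585.4.
∂Q_d/∂P = −64.
E = (-64) × (17.1/585.4) = -1.8694…

-1.87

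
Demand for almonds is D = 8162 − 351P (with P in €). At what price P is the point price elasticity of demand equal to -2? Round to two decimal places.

15.50

Ed = −351P/(8162 − 351P). Set this equal to -2:
351P = 2·(8162 − 351P) ⇒ 351P(1 + 2) = 2·8162
P = 2·8162 / (351·3) = 15.5023…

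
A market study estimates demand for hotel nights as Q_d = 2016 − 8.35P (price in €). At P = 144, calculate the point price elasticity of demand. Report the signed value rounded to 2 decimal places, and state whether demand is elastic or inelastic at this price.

dQ_d/dP = −8.35. At P = 144, Q_d = 2016 − 8.35(144) = 813.6.
Ed = (dQ_d/dP)·(P/Q_d) = −8.35 × (144/813.6) = -1.4778…
|Ed| = 1.48 > 1, so demand is elastic.

-1.48; elastic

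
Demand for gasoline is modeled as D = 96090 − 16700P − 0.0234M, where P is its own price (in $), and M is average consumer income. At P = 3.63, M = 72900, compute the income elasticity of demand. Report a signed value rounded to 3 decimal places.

-0.051

At the given values, D = 96090 − 16700(3.63) − 0.0234(72900) = 33763.14.
∂D/∂M = -0.0234.
E = (-0.0234) × (72900/33763.14) = -0.05052…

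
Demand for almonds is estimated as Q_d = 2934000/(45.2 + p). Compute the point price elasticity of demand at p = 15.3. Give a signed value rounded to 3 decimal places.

-0.253

dQ_d/dp = −2934000/(45.2 + p)² = -801.585. At p = 15.3, Q_d = 48495.9.
Ed = (dQ_d/dp)·(p/Q_d) = (-801.585) × (15.3/48495.9) = -0.25289…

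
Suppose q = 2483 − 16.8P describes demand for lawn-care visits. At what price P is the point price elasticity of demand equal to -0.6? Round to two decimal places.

Ed = −16.8P/(2483 − 16.8P). Set this equal to -0.6:
16.8P = 0.6·(2483 − 16.8P) ⇒ 16.8P(1 + 0.6) = 0.6·2483
P = 0.6·2483 / (16.8·1.6) = 55.4241…

55.42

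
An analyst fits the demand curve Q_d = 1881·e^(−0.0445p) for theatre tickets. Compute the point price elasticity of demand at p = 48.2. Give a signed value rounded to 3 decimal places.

-2.145

dQ_d/dp = −0.0445·Q_d = -9.8001. At p = 48.2, Q_d = 220.227.
Ed = (dQ_d/dp)·(p/Q_d) = (-9.8001) × (48.2/220.227) = -2.1449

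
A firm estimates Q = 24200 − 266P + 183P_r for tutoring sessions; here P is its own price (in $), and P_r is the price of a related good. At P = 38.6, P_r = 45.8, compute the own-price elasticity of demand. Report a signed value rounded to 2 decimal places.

At the given values, Q = 24200 − 266(38.6) + 183(45.8) = 22313.8.
∂Q/∂P = −266.
E = (-266) × (38.6/22313.8) = -0.4601…

-0.46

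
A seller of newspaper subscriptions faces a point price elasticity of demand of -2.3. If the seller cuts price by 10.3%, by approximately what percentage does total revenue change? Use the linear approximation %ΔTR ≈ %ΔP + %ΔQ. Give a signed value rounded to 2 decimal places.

%ΔQ ≈ Ed × %ΔP = (-2.3) × (-10.3%) = +23.6900%
%ΔTR ≈ %ΔP + %ΔQ = (-10.3%) + (+23.6900%) = +13.3900%

+13.39%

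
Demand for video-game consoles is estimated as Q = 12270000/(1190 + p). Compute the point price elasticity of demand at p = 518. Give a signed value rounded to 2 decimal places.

-0.30

dQ/dp = −12270000/(1190 + p)² = -4.206. At p = 518, Q = 7183.84.
Ed = (dQ/dp)·(p/Q) = (-4.206) × (518/7183.84) = -0.3032…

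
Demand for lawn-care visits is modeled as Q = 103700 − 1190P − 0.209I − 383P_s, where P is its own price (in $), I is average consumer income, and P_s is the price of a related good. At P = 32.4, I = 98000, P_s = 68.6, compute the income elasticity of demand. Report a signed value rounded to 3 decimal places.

At the given values, Q = 103700 − 1190(32.4) − 0.209(98000) − 383(68.6) = 18388.2.
∂Q/∂I = -0.209.
E = (-0.209) × (98000/18388.2) = -1.11386…

-1.114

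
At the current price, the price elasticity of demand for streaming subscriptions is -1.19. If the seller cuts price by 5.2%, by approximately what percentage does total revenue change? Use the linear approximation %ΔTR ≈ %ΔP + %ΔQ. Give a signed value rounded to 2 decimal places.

+0.99%

%ΔQ ≈ Ed × %ΔP = (-1.19) × (-5.2%) = +6.1880%
%ΔTR ≈ %ΔP + %ΔQ = (-5.2%) + (+6.1880%) = +0.9880%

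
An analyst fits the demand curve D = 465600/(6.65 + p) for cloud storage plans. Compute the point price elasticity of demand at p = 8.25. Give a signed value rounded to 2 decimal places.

dD/dp = −465600/(6.65 + p)² = -2097.2. At p = 8.25, D = 31248.3.
Ed = (dD/dp)·(p/D) = (-2097.2) × (8.25/31248.3) = -0.5536…

-0.55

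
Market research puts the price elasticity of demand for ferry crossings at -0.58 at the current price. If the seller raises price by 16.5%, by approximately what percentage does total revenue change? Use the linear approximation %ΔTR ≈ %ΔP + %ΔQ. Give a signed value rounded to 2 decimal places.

%ΔQ ≈ Ed × %ΔP = (-0.58) × (+16.5%) = -9.5700%
%ΔTR ≈ %ΔP + %ΔQ = (+16.5%) + (-9.5700%) = +6.9300%

+6.93%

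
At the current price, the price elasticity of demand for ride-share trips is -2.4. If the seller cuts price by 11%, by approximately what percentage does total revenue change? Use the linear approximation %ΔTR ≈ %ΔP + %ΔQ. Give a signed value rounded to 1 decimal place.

+15.4%

%ΔQ ≈ Ed × %ΔP = (-2.4) × (-11%) = +26.4000%
%ΔTR ≈ %ΔP + %ΔQ = (-11%) + (+26.4000%) = +15.4000%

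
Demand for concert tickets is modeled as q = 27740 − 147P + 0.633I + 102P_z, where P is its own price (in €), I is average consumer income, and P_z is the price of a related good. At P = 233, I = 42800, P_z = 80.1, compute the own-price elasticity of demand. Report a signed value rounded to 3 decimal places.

At the given values, q = 27740 − 147(233) + 0.633(42800) + 102(80.1) = 28751.6.
∂q/∂P = −147.
E = (-147) × (233/28751.6) = -1.19127…

-1.191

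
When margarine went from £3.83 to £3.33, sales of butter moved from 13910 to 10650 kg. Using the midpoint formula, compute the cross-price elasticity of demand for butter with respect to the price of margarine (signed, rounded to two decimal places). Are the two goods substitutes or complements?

1.90; substitutes

%ΔQ_{butter} = (10650 − 13910)/avg = -3260/12280 = -0.265472…
%ΔP_{margarine} = (3.33 − 3.83)/avg = -0.5/3.58 = -0.139664…
E_cross = (-3260/12280) / (-0.5/3.58) = 1.9007…
E_cross > 0 ⇒ the goods are substitutes.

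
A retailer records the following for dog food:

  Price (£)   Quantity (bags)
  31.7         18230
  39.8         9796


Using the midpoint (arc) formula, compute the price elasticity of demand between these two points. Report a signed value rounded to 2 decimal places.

-2.66

%ΔQ = (9796 − 18230) / [(18230 + 9796)/2] = -8434/14013 = -0.601869…
%ΔP = (39.8 − 31.7) / [(31.7 + 39.8)/2] = 8.1/35.75 = 0.226573…
Arc Ed = %ΔQ / %ΔP = (-8434/14013) / (8.1/35.75) = -2.6564…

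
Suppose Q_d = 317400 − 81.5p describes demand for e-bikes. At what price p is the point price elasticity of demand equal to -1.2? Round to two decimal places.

2124.26

Ed = −81.5p/(317400 − 81.5p). Set this equal to -1.2:
81.5p = 1.2·(317400 − 81.5p) ⇒ 81.5p(1 + 1.2) = 1.2·317400
p = 1.2·317400 / (81.5·2.2) = 2124.2610…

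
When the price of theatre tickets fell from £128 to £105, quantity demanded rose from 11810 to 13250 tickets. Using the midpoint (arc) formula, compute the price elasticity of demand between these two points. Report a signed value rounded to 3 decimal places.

%ΔQ = (13250 − 11810) / [(11810 + 13250)/2] = 1440/12530 = 0.114924…
%ΔP = (105 − 128) / [(128 + 105)/2] = -23/116.5 = -0.197424…
Arc Ed = %ΔQ / %ΔP = (1440/12530) / (-23/116.5) = -0.58211…

-0.582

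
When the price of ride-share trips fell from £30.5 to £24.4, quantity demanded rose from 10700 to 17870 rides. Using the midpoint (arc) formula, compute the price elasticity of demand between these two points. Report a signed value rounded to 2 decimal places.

-2.26

%ΔQ = (17870 − 10700) / [(10700 + 17870)/2] = 7170/14285 = 0.501925…
%ΔP = (24.4 − 30.5) / [(30.5 + 24.4)/2] = -6.1/27.45 = -0.222222…
Arc Ed = %ΔQ / %ΔP = (7170/14285) / (-6.1/27.45) = -2.2586…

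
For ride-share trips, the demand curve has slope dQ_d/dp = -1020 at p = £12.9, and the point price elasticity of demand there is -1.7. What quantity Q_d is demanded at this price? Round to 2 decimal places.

Ed = (dQ_d/dp)·(p/Q_d) ⇒ Q_d = (dQ_d/dp)·p/Ed = (-1020)·12.9/(-1.7) = 7740

7740.00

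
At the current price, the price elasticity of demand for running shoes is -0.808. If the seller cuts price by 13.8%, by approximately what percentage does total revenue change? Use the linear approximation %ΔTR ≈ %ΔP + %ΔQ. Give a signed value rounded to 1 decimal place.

-2.6%

%ΔQ ≈ Ed × %ΔP = (-0.808) × (-13.8%) = +11.1504%
%ΔTR ≈ %ΔP + %ΔQ = (-13.8%) + (+11.1504%) = -2.6496%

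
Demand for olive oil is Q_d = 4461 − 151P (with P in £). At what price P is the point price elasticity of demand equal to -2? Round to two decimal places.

19.70

Ed = −151P/(4461 − 151P). Set this equal to -2:
151P = 2·(4461 − 151P) ⇒ 151P(1 + 2) = 2·4461
P = 2·4461 / (151·3) = 19.6953…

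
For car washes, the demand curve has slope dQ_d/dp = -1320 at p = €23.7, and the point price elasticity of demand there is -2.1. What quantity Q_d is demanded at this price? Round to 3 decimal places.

14897.143

Ed = (dQ_d/dp)·(p/Q_d) ⇒ Q_d = (dQ_d/dp)·p/Ed = (-1320)·23.7/(-2.1) = 14897.14285…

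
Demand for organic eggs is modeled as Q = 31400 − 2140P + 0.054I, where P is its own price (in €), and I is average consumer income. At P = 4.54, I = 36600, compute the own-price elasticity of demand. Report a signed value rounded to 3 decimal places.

At the given values, Q = 31400 − 2140(4.54) + 0.054(36600) = 23660.8.
∂Q/∂P = −2140.
E = (-2140) × (4.54/23660.8) = -0.41062…

-0.411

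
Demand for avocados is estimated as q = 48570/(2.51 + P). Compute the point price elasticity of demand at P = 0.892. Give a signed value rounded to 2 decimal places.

-0.26

dq/dP = −48570/(2.51 + P)² = -4196.62. At P = 0.892, q = 14276.9.
Ed = (dq/dP)·(P/q) = (-4196.62) × (0.892/14276.9) = -0.2621…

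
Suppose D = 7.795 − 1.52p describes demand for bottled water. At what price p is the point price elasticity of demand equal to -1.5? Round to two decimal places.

3.08

Ed = −1.52p/(7.795 − 1.52p). Set this equal to -1.5:
1.52p = 1.5·(7.795 − 1.52p) ⇒ 1.52p(1 + 1.5) = 1.5·7.795
p = 1.5·7.795 / (1.52·2.5) = 3.0769…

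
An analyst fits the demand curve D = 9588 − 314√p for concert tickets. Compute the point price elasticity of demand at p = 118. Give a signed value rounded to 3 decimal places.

dD/dp = −314/(2√p) = -14.453. At p = 118, D = 6177.09.
Ed = (dD/dp)·(p/D) = (-14.453) × (118/6177.09) = -0.27609…

-0.276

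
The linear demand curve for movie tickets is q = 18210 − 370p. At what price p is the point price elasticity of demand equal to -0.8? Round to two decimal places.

Ed = −370p/(18210 − 370p). Set this equal to -0.8:
370p = 0.8·(18210 − 370p) ⇒ 370p(1 + 0.8) = 0.8·18210
p = 0.8·18210 / (370·1.8) = 21.8738…

21.87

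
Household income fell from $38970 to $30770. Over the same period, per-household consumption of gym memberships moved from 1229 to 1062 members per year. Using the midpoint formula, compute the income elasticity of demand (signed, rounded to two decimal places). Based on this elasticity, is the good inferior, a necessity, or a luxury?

0.62; necessity

%ΔQ = (1062 − 1229)/[( 1229 + 1062)/2] = -167/1145.5 = -0.145787…
%ΔIncome = (30770 − 38970)/[( 38970 + 30770)/2] = -8200/34870 = -0.235159…
E_income = (-167/1145.5) / (-8200/34870) = 0.6199…
0 < E_income < 1 ⇒ normal good, necessity.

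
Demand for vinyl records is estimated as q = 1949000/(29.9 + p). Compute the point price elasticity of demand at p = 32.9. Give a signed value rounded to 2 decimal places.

-0.52

dq/dp = −1949000/(29.9 + p)² = -494.188. At p = 32.9, q = 31035.
Ed = (dq/dp)·(p/q) = (-494.188) × (32.9/31035) = -0.5238…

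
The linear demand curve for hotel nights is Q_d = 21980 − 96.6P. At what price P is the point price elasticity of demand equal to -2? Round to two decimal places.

151.69

Ed = −96.6P/(21980 − 96.6P). Set this equal to -2:
96.6P = 2·(21980 − 96.6P) ⇒ 96.6P(1 + 2) = 2·21980
P = 2·21980 / (96.6·3) = 151.6908…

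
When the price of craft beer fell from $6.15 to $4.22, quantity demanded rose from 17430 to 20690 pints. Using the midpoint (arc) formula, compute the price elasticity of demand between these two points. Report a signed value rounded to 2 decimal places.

%ΔQ = (20690 − 17430) / [(17430 + 20690)/2] = 3260/19060 = 0.171038…
%ΔP = (4.22 − 6.15) / [(6.15 + 4.22)/2] = -1.93/5.185 = -0.372227…
Arc Ed = %ΔQ / %ΔP = (3260/19060) / (-1.93/5.185) = -0.4595…

-0.46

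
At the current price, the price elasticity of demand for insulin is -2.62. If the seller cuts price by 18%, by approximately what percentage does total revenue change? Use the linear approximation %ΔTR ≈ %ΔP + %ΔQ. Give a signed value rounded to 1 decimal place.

+29.2%

%ΔQ ≈ Ed × %ΔP = (-2.62) × (-18%) = +47.1600%
%ΔTR ≈ %ΔP + %ΔQ = (-18%) + (+47.1600%) = +29.1600%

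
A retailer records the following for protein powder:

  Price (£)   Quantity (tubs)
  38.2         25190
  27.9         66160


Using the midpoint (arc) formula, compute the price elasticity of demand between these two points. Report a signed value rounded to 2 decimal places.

%ΔQ = (66160 − 25190) / [(25190 + 66160)/2] = 40970/45675 = 0.896989…
%ΔP = (27.9 − 38.2) / [(38.2 + 27.9)/2] = -10.3/33.05 = -0.311649…
Arc Ed = %ΔQ / %ΔP = (40970/45675) / (-10.3/33.05) = -2.8782…

-2.88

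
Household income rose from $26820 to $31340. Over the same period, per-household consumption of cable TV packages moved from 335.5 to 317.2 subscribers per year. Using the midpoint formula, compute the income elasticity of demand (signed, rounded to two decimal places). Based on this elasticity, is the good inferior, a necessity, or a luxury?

-0.36; inferior

%ΔQ = (317.2 − 335.5)/[( 335.5 + 317.2)/2] = -18.3/326.35 = -0.056074…
%ΔIncome = (31340 − 26820)/[( 26820 + 31340)/2] = 4520/29080 = 0.155433…
E_income = (-18.3/326.35) / (4520/29080) = -0.3607…
E_income < 0 ⇒ inferior good.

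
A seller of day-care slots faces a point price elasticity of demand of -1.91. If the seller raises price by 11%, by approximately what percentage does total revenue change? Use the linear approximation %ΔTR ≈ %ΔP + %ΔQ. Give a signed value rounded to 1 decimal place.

-10.0%

%ΔQ ≈ Ed × %ΔP = (-1.91) × (+11%) = -21.0100%
%ΔTR ≈ %ΔP + %ΔQ = (+11%) + (-21.0100%) = -10.0100%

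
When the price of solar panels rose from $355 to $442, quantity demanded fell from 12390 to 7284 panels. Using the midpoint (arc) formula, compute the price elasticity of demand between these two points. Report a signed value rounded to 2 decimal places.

-2.38

%ΔQ = (7284 − 12390) / [(12390 + 7284)/2] = -5106/9837 = -0.519060…
%ΔP = (442 − 355) / [(355 + 442)/2] = 87/398.5 = 0.218318…
Arc Ed = %ΔQ / %ΔP = (-5106/9837) / (87/398.5) = -2.3775…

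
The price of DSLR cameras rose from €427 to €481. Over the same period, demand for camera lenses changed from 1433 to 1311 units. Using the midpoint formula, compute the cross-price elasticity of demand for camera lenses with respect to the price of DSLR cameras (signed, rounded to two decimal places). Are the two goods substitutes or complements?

-0.75; complements

%ΔQ_{camera lenses} = (1311 − 1433)/avg = -122/1372 = -0.088921…
%ΔP_{DSLR cameras} = (481 − 427)/avg = 54/454 = 0.118942…
E_cross = (-122/1372) / (54/454) = -0.7475…
E_cross < 0 ⇒ the goods are complements.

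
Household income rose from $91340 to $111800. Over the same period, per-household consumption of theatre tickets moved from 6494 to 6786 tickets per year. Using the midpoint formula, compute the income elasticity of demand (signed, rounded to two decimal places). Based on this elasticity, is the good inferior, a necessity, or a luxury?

0.22; necessity

%ΔQ = (6786 − 6494)/[( 6494 + 6786)/2] = 292/6640 = 0.043975…
%ΔIncome = (111800 − 91340)/[( 91340 + 111800)/2] = 20460/101570 = 0.201437…
E_income = (292/6640) / (20460/101570) = 0.2183…
0 < E_income < 1 ⇒ normal good, necessity.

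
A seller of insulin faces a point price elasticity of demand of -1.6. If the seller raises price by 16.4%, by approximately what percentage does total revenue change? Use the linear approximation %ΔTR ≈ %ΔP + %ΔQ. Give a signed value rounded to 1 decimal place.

%ΔQ ≈ Ed × %ΔP = (-1.6) × (+16.4%) = -26.2400%
%ΔTR ≈ %ΔP + %ΔQ = (+16.4%) + (-26.2400%) = -9.8400%

-9.8%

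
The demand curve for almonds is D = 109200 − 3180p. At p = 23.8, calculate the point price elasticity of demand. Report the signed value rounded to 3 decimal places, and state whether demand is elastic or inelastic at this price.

-2.258; elastic

dD/dp = −3180. At p = 23.8, D = 109200 − 3180(23.8) = 33516.
Ed = (dD/dp)·(p/D) = −3180 × (23.8/33516) = -2.25814…
|Ed| = 2.258 > 1, so demand is elastic.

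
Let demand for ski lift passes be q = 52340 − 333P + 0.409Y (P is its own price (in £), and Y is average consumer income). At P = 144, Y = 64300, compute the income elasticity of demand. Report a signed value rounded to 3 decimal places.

0.857

At the given values, q = 52340 − 333(144) + 0.409(64300) = 30686.7.
∂q/∂Y = 0.409.
E = (0.409) × (64300/30686.7) = 0.85700…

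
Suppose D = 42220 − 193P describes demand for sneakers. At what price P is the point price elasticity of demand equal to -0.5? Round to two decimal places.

Ed = −193P/(42220 − 193P). Set this equal to -0.5:
193P = 0.5·(42220 − 193P) ⇒ 193P(1 + 0.5) = 0.5·42220
P = 0.5·42220 / (193·1.5) = 72.9188…

72.92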